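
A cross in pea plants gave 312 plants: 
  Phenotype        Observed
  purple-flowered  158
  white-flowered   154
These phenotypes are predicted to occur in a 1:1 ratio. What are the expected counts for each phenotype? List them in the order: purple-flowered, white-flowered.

The 1:1 ratio has 2 parts, so with N = 312 the expected counts are:
  purple-flowered: 312 × 1/2 = 156
  white-flowered: 312 × 1/2 = 156

156, 156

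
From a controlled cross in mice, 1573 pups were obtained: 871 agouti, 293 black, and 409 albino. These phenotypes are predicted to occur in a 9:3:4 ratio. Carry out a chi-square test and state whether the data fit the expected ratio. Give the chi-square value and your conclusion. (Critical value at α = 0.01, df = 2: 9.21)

0.859; consistent

Under the 9:3:4 hypothesis (Σ ratio = 16, N = 1573):
  agouti: 1573 × 9/16 = 884.8125
  black: 1573 × 3/16 = 294.9375
  albino: 1573 × 4/16 = 393.25
χ² = Σ (O − E)² / E
  agouti: (871 − 884.8125)² / 884.8125 = 0.2156
  black: (293 − 294.9375)² / 294.9375 = 0.0127
  albino: (409 − 393.25)² / 393.25 = 0.6308
χ² = 0.2156 + 0.0127 + 0.6308 = 0.8591 ≈ 0.859
Degrees of freedom = 3 − 1 = 2; critical value at α = 0.01 is 9.21.
Since 0.859 < 9.21, we fail to reject the null hypothesis — the data are consistent with the 9:3:4 ratio.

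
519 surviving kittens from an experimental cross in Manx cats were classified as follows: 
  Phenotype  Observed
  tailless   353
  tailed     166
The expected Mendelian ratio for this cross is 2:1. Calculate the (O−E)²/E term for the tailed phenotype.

0.283

Under the 2:1 hypothesis (Σ ratio = 3, N = 519):
  tailless: 519 × 2/3 = 346
  tailed: 519 × 1/3 = 173
Contribution of tailed: (166 − 173)² / 173 = 0.2832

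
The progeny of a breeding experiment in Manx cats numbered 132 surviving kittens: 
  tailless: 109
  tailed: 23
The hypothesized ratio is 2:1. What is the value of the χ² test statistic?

Total ratio parts = 3. Expected numbers out of 132:
  tailless: 132 × 2/3 = 88
  tailed: 132 × 1/3 = 44
χ² = Σ (O − E)² / E
  tailless: (109 − 88)² / 88 = 5.0114
  tailed: (23 − 44)² / 44 = 10.0227
χ² = 5.0114 + 10.0227 = 15.0341 ≈ 15.034

15.034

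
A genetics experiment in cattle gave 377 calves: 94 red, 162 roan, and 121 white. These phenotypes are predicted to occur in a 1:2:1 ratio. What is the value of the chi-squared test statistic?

11.318

The 1:2:1 ratio has 4 parts, so with N = 377 the expected counts are:
  red: 377 × 1/4 = 94.25
  roan: 377 × 2/4 = 188.5
  white: 377 × 1/4 = 94.25
χ² = Σ (O − E)² / E
  red: (94 − 94.25)² / 94.25 = 0.0007
  roan: (162 − 188.5)² / 188.5 = 3.7255
  white: (121 − 94.25)² / 94.25 = 7.5922
χ² = 0.0007 + 3.7255 + 7.5922 = 11.3184 ≈ 11.318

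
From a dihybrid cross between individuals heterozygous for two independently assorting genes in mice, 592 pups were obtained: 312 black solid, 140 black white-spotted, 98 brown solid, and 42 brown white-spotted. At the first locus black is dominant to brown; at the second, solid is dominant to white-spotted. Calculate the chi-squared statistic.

A dihybrid F₂ with independent assortment and complete dominance at both loci gives a 9:3:3:1 phenotypic ratio.
Total ratio parts = 16. Expected numbers out of 592:
  black solid: 592 × 9/16 = 333
  black white-spotted: 592 × 3/16 = 111
  brown solid: 592 × 3/16 = 111
  brown white-spotted: 592 × 1/16 = 37
χ² = Σ (O − E)² / E
  black solid: (312 − 333)² / 333 = 1.3243
  black white-spotted: (140 − 111)² / 111 = 7.5766
  brown solid: (98 − 111)² / 111 = 1.5225
  brown white-spotted: (42 − 37)² / 37 = 0.6757
χ² = 1.3243 + 7.5766 + 1.5225 + 0.6757 = 11.0991 ≈ 11.099

11.099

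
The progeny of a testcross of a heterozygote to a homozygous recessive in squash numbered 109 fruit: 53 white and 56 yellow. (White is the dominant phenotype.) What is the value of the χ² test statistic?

0.083

A testcross of a heterozygote (Aa × aa) gives a 1:1 phenotypic ratio.
The 1:1 ratio has 2 parts, so with N = 109 the expected counts are:
  white: 109 × 1/2 = 54.5
  yellow: 109 × 1/2 = 54.5
χ² = Σ (O − E)² / E
  white: (53 − 54.5)² / 54.5 = 0.0413
  yellow: (56 − 54.5)² / 54.5 = 0.0413
χ² = 0.0413 + 0.0413 = 0.0826 ≈ 0.083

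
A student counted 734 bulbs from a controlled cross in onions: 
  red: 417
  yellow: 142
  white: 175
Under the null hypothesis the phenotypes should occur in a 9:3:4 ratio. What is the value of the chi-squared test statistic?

The 9:3:4 ratio has 16 parts, so with N = 734 the expected counts are:
  red: 734 × 9/16 = 412.875
  yellow: 734 × 3/16 = 137.625
  white: 734 × 4/16 = 183.5
χ² = Σ (O − E)² / E
  red: (417 − 412.875)² / 412.875 = 0.0412
  yellow: (142 − 137.625)² / 137.625 = 0.1391
  white: (175 − 183.5)² / 183.5 = 0.3937
χ² = 0.0412 + 0.1391 + 0.3937 = 0.574

0.574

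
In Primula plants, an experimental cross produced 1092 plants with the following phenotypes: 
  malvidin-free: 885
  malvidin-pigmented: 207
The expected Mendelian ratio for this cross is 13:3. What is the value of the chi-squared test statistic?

0.030

The 13:3 ratio has 16 parts, so with N = 1092 the expected counts are:
  malvidin-free: 1092 × 13/16 = 887.25
  malvidin-pigmented: 1092 × 3/16 = 204.75
χ² = Σ (O − E)² / E
  malvidin-free: (885 − 887.25)² / 887.25 = 0.0057
  malvidin-pigmented: (207 − 204.75)² / 204.75 = 0.0247
χ² = 0.0057 + 0.0247 = 0.0304 ≈ 0.030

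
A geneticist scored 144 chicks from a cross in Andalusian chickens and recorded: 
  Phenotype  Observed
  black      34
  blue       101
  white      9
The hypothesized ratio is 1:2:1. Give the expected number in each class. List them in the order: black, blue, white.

Expected counts for N = 144 under a 1:2:1 ratio (total parts = 4):
  black: 144 × 1/4 = 36
  blue: 144 × 2/4 = 72
  white: 144 × 1/4 = 36

36, 72, 36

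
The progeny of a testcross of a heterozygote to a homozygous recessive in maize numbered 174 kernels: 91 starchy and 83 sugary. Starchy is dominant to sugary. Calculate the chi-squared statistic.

A testcross of a heterozygote (Aa × aa) gives a 1:1 phenotypic ratio.
Expected counts for N = 174 under a 1:1 ratio (total parts = 2):
  starchy: 174 × 1/2 = 87
  sugary: 174 × 1/2 = 87
χ² = Σ (O − E)² / E
  starchy: (91 − 87)² / 87 = 0.1839
  sugary: (83 − 87)² / 87 = 0.1839
χ² = 0.1839 + 0.1839 = 0.3678 ≈ 0.368

0.368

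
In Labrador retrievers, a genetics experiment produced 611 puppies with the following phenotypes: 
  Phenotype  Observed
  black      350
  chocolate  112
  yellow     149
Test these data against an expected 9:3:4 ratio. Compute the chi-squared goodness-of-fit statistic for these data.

Under the 9:3:4 hypothesis (Σ ratio = 16, N = 611):
  black: 611 × 9/16 = 343.6875
  chocolate: 611 × 3/16 = 114.5625
  yellow: 611 × 4/16 = 152.75
χ² = Σ (O − E)² / E
  black: (350 − 343.6875)² / 343.6875 = 0.1159
  chocolate: (112 − 114.5625)² / 114.5625 = 0.0573
  yellow: (149 − 152.75)² / 152.75 = 0.0921
χ² = 0.1159 + 0.0573 + 0.0921 = 0.2653 ≈ 0.265

0.265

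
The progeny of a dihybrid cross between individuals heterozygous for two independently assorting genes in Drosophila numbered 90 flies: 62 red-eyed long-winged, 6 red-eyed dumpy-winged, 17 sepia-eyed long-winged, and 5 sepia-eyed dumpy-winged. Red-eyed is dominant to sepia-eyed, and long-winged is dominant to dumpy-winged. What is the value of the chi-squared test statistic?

9.635

A dihybrid F₂ with independent assortment and complete dominance at both loci gives a 9:3:3:1 phenotypic ratio.
Expected counts for N = 90 under a 9:3:3:1 ratio (total parts = 16):
  red-eyed long-winged: 90 × 9/16 = 50.625
  red-eyed dumpy-winged: 90 × 3/16 = 16.875
  sepia-eyed long-winged: 90 × 3/16 = 16.875
  sepia-eyed dumpy-winged: 90 × 1/16 = 5.625
χ² = Σ (O − E)² / E
  red-eyed long-winged: (62 − 50.625)² / 50.625 = 2.5559
  red-eyed dumpy-winged: (6 − 16.875)² / 16.875 = 7.0083
  sepia-eyed long-winged: (17 − 16.875)² / 16.875 = 0.0009
  sepia-eyed dumpy-winged: (5 − 5.625)² / 5.625 = 0.0694
χ² = 2.5559 + 7.0083 + 0.0009 + 0.0694 = 9.6345 ≈ 9.635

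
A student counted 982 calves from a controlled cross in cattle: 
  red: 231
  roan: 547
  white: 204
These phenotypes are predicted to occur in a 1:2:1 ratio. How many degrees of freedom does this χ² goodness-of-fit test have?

2

A goodness-of-fit test with 3 phenotype classes has df = 3 − 1 = 2.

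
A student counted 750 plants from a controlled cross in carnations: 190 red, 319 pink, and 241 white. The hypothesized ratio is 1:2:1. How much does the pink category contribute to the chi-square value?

8.363

Expected counts for N = 750 under a 1:2:1 ratio (total parts = 4):
  red: 750 × 1/4 = 187.5
  pink: 750 × 2/4 = 375
  white: 750 × 1/4 = 187.5
Contribution of pink: (319 − 375)² / 375 = 8.3627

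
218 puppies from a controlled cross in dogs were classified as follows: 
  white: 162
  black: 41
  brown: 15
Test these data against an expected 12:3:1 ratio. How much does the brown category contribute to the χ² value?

0.139

Expected counts for N = 218 under a 12:3:1 ratio (total parts = 16):
  white: 218 × 12/16 = 163.5
  black: 218 × 3/16 = 40.875
  brown: 218 × 1/16 = 13.625
Contribution of brown: (15 − 13.625)² / 13.625 = 0.1388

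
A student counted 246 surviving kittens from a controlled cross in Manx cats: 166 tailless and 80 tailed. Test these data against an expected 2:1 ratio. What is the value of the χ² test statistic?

Expected counts for N = 246 under a 2:1 ratio (total parts = 3):
  tailless: 246 × 2/3 = 164
  tailed: 246 × 1/3 = 82
χ² = Σ (O − E)² / E
  tailless: (166 − 164)² / 164 = 0.0244
  tailed: (80 − 82)² / 82 = 0.0488
χ² = 0.0244 + 0.0488 = 0.0732 ≈ 0.073

0.073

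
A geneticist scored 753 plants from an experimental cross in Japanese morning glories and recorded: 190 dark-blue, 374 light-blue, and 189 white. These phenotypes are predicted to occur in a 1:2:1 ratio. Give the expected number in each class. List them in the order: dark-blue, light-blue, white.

Expected counts for N = 753 under a 1:2:1 ratio (total parts = 4):
  dark-blue: 753 × 1/4 = 188.25
  light-blue: 753 × 2/4 = 376.5
  white: 753 × 1/4 = 188.25

188.25, 376.5, 188.25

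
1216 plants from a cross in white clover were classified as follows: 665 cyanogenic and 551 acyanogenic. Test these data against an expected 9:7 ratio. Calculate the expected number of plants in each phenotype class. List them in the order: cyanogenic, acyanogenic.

684, 532

Total ratio parts = 16. Expected numbers out of 1216:
  cyanogenic: 1216 × 9/16 = 684
  acyanogenic: 1216 × 7/16 = 532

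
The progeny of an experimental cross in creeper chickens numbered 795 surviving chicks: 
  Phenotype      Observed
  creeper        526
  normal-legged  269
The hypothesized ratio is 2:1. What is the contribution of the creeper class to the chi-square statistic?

Total ratio parts = 3. Expected numbers out of 795:
  creeper: 795 × 2/3 = 530
  normal-legged: 795 × 1/3 = 265
Contribution of creeper: (526 − 530)² / 530 = 0.0302

0.030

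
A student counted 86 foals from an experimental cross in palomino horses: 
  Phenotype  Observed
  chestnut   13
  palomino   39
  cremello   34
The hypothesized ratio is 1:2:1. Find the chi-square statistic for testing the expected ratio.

Total ratio parts = 4. Expected numbers out of 86:
  chestnut: 86 × 1/4 = 21.5
  palomino: 86 × 2/4 = 43
  cremello: 86 × 1/4 = 21.5
χ² = Σ (O − E)² / E
  chestnut: (13 − 21.5)² / 21.5 = 3.3605
  palomino: (39 − 43)² / 43 = 0.3721
  cremello: (34 − 21.5)² / 21.5 = 7.2674
χ² = 3.3605 + 0.3721 + 7.2674 = 11.000

11.000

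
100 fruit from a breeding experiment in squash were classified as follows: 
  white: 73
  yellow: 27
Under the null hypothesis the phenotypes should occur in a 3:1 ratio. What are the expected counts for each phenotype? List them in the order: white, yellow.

Expected counts for N = 100 under a 3:1 ratio (total parts = 4):
  white: 100 × 3/4 = 75
  yellow: 100 × 1/4 = 25

75, 25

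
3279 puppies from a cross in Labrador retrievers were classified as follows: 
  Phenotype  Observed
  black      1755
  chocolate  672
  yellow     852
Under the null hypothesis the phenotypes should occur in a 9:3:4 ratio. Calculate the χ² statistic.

10.925

The 9:3:4 ratio has 16 parts, so with N = 3279 the expected counts are:
  black: 3279 × 9/16 = 1844.4375
  chocolate: 3279 × 3/16 = 614.8125
  yellow: 3279 × 4/16 = 819.75
χ² = Σ (O − E)² / E
  black: (1755 − 1844.4375)² / 1844.4375 = 4.3369
  chocolate: (672 − 614.8125)² / 614.8125 = 5.3194
  yellow: (852 − 819.75)² / 819.75 = 1.2688
χ² = 4.3369 + 5.3194 + 1.2688 = 10.9251 ≈ 10.925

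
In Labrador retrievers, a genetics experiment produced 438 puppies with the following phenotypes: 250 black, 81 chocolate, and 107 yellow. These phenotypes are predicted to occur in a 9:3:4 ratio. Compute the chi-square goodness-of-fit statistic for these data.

0.126

Total ratio parts = 16. Expected numbers out of 438:
  black: 438 × 9/16 = 246.375
  chocolate: 438 × 3/16 = 82.125
  yellow: 438 × 4/16 = 109.5
χ² = Σ (O − E)² / E
  black: (250 − 246.375)² / 246.375 = 0.0533
  chocolate: (81 − 82.125)² / 82.125 = 0.0154
  yellow: (107 − 109.5)² / 109.5 = 0.0571
χ² = 0.0533 + 0.0154 + 0.0571 = 0.1258 ≈ 0.126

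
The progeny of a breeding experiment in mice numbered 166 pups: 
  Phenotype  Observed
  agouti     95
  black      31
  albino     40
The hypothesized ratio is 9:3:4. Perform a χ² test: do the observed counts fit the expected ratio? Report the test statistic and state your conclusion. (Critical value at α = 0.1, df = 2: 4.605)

0.083; consistent

Total ratio parts = 16. Expected numbers out of 166:
  agouti: 166 × 9/16 = 93.375
  black: 166 × 3/16 = 31.125
  albino: 166 × 4/16 = 41.5
χ² = Σ (O − E)² / E
  agouti: (95 − 93.375)² / 93.375 = 0.0283
  black: (31 − 31.125)² / 31.125 = 0.0005
  albino: (40 − 41.5)² / 41.5 = 0.0542
χ² = 0.0283 + 0.0005 + 0.0542 = 0.083
Degrees of freedom = 3 − 1 = 2; critical value at α = 0.1 is 4.605.
Since 0.083 < 4.605, we fail to reject the null hypothesis — the data are consistent with the 9:3:4 ratio.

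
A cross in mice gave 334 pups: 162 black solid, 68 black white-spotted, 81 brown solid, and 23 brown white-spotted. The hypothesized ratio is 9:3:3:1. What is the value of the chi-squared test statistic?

Total ratio parts = 16. Expected numbers out of 334:
  black solid: 334 × 9/16 = 187.875
  black white-spotted: 334 × 3/16 = 62.625
  brown solid: 334 × 3/16 = 62.625
  brown white-spotted: 334 × 1/16 = 20.875
χ² = Σ (O − E)² / E
  black solid: (162 − 187.875)² / 187.875 = 3.5636
  black white-spotted: (68 − 62.625)² / 62.625 = 0.4613
  brown solid: (81 − 62.625)² / 62.625 = 5.3915
  brown white-spotted: (23 − 20.875)² / 20.875 = 0.2163
χ² = 3.5636 + 0.4613 + 5.3915 + 0.2163 = 9.6327 ≈ 9.633

9.633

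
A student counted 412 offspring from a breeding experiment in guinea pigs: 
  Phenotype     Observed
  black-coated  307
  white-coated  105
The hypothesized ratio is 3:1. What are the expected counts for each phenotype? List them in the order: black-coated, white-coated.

Total ratio parts = 4. Expected numbers out of 412:
  black-coated: 412 × 3/4 = 309
  white-coated: 412 × 1/4 = 103

309, 103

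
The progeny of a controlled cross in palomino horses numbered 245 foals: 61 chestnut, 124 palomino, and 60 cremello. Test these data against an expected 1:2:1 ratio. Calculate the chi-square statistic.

The 1:2:1 ratio has 4 parts, so with N = 245 the expected counts are:
  chestnut: 245 × 1/4 = 61.25
  palomino: 245 × 2/4 = 122.5
  cremello: 245 × 1/4 = 61.25
χ² = Σ (O − E)² / E
  chestnut: (61 − 61.25)² / 61.25 = 0.0010
  palomino: (124 − 122.5)² / 122.5 = 0.0184
  cremello: (60 − 61.25)² / 61.25 = 0.0255
χ² = 0.0010 + 0.0184 + 0.0255 = 0.0449 ≈ 0.045

0.045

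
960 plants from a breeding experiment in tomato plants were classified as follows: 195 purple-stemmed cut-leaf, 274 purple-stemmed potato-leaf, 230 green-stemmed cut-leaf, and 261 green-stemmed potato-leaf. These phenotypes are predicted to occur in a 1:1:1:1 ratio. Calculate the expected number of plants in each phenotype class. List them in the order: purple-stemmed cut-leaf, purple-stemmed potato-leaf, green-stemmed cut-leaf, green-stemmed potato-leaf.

240, 240, 240, 240

The 1:1:1:1 ratio has 4 parts, so with N = 960 the expected counts are:
  purple-stemmed cut-leaf: 960 × 1/4 = 240
  purple-stemmed potato-leaf: 960 × 1/4 = 240
  green-stemmed cut-leaf: 960 × 1/4 = 240
  green-stemmed potato-leaf: 960 × 1/4 = 240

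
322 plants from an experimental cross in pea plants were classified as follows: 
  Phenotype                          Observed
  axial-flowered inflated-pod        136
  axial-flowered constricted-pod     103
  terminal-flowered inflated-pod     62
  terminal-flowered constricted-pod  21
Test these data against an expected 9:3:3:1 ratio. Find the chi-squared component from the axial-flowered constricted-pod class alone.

Under the 9:3:3:1 hypothesis (Σ ratio = 16, N = 322):
  axial-flowered inflated-pod: 322 × 9/16 = 181.125
  axial-flowered constricted-pod: 322 × 3/16 = 60.375
  terminal-flowered inflated-pod: 322 × 3/16 = 60.375
  terminal-flowered constricted-pod: 322 × 1/16 = 20.125
Contribution of axial-flowered constricted-pod: (103 − 60.375)² / 60.375 = 30.0934

30.093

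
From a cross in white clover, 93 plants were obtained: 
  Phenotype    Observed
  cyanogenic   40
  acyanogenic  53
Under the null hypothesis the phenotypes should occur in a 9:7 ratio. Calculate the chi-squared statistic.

6.624

Total ratio parts = 16. Expected numbers out of 93:
  cyanogenic: 93 × 9/16 = 52.3125
  acyanogenic: 93 × 7/16 = 40.6875
χ² = Σ (O − E)² / E
  cyanogenic: (40 − 52.3125)² / 52.3125 = 2.8979
  acyanogenic: (53 − 40.6875)² / 40.6875 = 3.7259
χ² = 2.8979 + 3.7259 = 6.6238 ≈ 6.624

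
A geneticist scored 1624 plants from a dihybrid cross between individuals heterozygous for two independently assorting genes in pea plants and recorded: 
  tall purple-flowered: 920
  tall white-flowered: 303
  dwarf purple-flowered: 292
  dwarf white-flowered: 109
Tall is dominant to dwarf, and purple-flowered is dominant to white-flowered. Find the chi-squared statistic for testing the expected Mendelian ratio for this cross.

A dihybrid F₂ with independent assortment and complete dominance at both loci gives a 9:3:3:1 phenotypic ratio.
Under the 9:3:3:1 hypothesis (Σ ratio = 16, N = 1624):
  tall purple-flowered: 1624 × 9/16 = 913.5
  tall white-flowered: 1624 × 3/16 = 304.5
  dwarf purple-flowered: 1624 × 3/16 = 304.5
  dwarf white-flowered: 1624 × 1/16 = 101.5
χ² = Σ (O − E)² / E
  tall purple-flowered: (920 − 913.5)² / 913.5 = 0.0463
  tall white-flowered: (303 − 304.5)² / 304.5 = 0.0074
  dwarf purple-flowered: (292 − 304.5)² / 304.5 = 0.5131
  dwarf white-flowered: (109 − 101.5)² / 101.5 = 0.5542
χ² = 0.0463 + 0.0074 + 0.5131 + 0.5542 = 1.121

1.121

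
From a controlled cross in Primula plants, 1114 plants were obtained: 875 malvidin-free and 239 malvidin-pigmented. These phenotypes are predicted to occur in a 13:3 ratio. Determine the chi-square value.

The 13:3 ratio has 16 parts, so with N = 1114 the expected counts are:
  malvidin-free: 1114 × 13/16 = 905.125
  malvidin-pigmented: 1114 × 3/16 = 208.875
χ² = Σ (O − E)² / E
  malvidin-free: (875 − 905.125)² / 905.125 = 1.0026
  malvidin-pigmented: (239 − 208.875)² / 208.875 = 4.3448
χ² = 1.0026 + 4.3448 = 5.3474 ≈ 5.347

5.347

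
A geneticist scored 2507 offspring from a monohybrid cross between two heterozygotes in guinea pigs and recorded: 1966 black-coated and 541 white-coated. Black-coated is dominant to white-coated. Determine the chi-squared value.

For a monohybrid cross between heterozygotes with complete dominance, the expected phenotypic ratio is 3:1.
Expected counts for N = 2507 under a 3:1 ratio (total parts = 4):
  black-coated: 2507 × 3/4 = 1880.25
  white-coated: 2507 × 1/4 = 626.75
χ² = Σ (O − E)² / E
  black-coated: (1966 − 1880.25)² / 1880.25 = 3.9107
  white-coated: (541 − 626.75)² / 626.75 = 11.7321
χ² = 3.9107 + 11.7321 = 15.6428 ≈ 15.643

15.643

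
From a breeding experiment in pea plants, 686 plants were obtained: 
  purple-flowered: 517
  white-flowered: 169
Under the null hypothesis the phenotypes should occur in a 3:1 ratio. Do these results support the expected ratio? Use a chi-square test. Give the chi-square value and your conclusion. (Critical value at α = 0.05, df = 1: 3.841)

0.049; consistent

Under the 3:1 hypothesis (Σ ratio = 4, N = 686):
  purple-flowered: 686 × 3/4 = 514.5
  white-flowered: 686 × 1/4 = 171.5
χ² = Σ (O − E)² / E
  purple-flowered: (517 − 514.5)² / 514.5 = 0.0121
  white-flowered: (169 − 171.5)² / 171.5 = 0.0364
χ² = 0.0121 + 0.0364 = 0.0485 ≈ 0.049
Degrees of freedom = 2 − 1 = 1; critical value at α = 0.05 is 3.841.
Since 0.049 < 3.841, we fail to reject the null hypothesis — the data are consistent with the 3:1 ratio.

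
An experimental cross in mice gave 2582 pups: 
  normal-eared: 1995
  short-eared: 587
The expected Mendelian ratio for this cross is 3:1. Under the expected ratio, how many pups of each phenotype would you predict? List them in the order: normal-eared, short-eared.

1936.5, 645.5

Under the 3:1 hypothesis (Σ ratio = 4, N = 2582):
  normal-eared: 2582 × 3/4 = 1936.5
  short-eared: 2582 × 1/4 = 645.5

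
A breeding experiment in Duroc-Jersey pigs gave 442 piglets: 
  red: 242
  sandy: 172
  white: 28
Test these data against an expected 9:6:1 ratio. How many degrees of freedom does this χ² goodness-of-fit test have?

A goodness-of-fit test with 3 phenotype classes has df = 3 − 1 = 2.

2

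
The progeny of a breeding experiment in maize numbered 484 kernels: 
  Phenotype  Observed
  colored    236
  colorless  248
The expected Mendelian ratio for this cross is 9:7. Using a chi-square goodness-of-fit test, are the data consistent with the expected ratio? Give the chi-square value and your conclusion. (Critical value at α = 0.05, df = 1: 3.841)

The 9:7 ratio has 16 parts, so with N = 484 the expected counts are:
  colored: 484 × 9/16 = 272.25
  colorless: 484 × 7/16 = 211.75
χ² = Σ (O − E)² / E
  colored: (236 − 272.25)² / 272.25 = 4.8267
  colorless: (248 − 211.75)² / 211.75 = 6.2057
χ² = 4.8267 + 6.2057 = 11.0324 ≈ 11.032
Degrees of freedom = 2 − 1 = 1; critical value at α = 0.05 is 3.841.
Since 11.032 > 3.841, we reject the null hypothesis — the data do not fit the 9:7 ratio.

11.032; not consistent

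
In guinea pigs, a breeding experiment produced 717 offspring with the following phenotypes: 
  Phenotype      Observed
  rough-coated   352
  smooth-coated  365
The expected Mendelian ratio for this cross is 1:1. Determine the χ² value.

0.236

The 1:1 ratio has 2 parts, so with N = 717 the expected counts are:
  rough-coated: 717 × 1/2 = 358.5
  smooth-coated: 717 × 1/2 = 358.5
χ² = Σ (O − E)² / E
  rough-coated: (352 − 358.5)² / 358.5 = 0.1179
  smooth-coated: (365 − 358.5)² / 358.5 = 0.1179
χ² = 0.1179 + 0.1179 = 0.2358 ≈ 0.236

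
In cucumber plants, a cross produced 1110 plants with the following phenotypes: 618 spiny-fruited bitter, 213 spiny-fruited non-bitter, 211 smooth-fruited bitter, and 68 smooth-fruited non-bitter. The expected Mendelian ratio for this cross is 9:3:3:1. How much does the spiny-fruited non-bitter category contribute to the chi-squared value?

0.114

Total ratio parts = 16. Expected numbers out of 1110:
  spiny-fruited bitter: 1110 × 9/16 = 624.375
  spiny-fruited non-bitter: 1110 × 3/16 = 208.125
  smooth-fruited bitter: 1110 × 3/16 = 208.125
  smooth-fruited non-bitter: 1110 × 1/16 = 69.375
Contribution of spiny-fruited non-bitter: (213 − 208.125)² / 208.125 = 0.1142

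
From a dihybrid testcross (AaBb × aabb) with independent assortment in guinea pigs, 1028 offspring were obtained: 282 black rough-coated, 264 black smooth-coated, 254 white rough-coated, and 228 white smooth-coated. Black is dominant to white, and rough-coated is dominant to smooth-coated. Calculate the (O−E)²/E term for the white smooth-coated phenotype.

A dihybrid testcross with independent assortment gives a 1:1:1:1 ratio.
Total ratio parts = 4. Expected numbers out of 1028:
  black rough-coated: 1028 × 1/4 = 257
  black smooth-coated: 1028 × 1/4 = 257
  white rough-coated: 1028 × 1/4 = 257
  white smooth-coated: 1028 × 1/4 = 257
Contribution of white smooth-coated: (228 − 257)² / 257 = 3.2724

3.272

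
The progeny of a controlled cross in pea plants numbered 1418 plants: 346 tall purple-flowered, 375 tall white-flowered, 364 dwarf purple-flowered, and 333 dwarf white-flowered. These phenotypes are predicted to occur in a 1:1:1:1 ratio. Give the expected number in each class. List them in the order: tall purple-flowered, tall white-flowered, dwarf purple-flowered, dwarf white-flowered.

The 1:1:1:1 ratio has 4 parts, so with N = 1418 the expected counts are:
  tall purple-flowered: 1418 × 1/4 = 354.5
  tall white-flowered: 1418 × 1/4 = 354.5
  dwarf purple-flowered: 1418 × 1/4 = 354.5
  dwarf white-flowered: 1418 × 1/4 = 354.5

354.5, 354.5, 354.5, 354.5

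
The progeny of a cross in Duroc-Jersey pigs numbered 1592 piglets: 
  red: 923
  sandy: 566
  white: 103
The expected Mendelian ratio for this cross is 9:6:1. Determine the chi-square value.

Total ratio parts = 16. Expected numbers out of 1592:
  red: 1592 × 9/16 = 895.5
  sandy: 1592 × 6/16 = 597
  white: 1592 × 1/16 = 99.5
χ² = Σ (O − E)² / E
  red: (923 − 895.5)² / 895.5 = 0.8445
  sandy: (566 − 597)² / 597 = 1.6097
  white: (103 − 99.5)² / 99.5 = 0.1231
χ² = 0.8445 + 1.6097 + 0.1231 = 2.5773 ≈ 2.577

2.577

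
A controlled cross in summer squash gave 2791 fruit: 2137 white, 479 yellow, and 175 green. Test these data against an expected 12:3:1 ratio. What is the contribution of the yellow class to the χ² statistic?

3.752

The 12:3:1 ratio has 16 parts, so with N = 2791 the expected counts are:
  white: 2791 × 12/16 = 2093.25
  yellow: 2791 × 3/16 = 523.3125
  green: 2791 × 1/16 = 174.4375
Contribution of yellow: (479 − 523.3125)² / 523.3125 = 3.7522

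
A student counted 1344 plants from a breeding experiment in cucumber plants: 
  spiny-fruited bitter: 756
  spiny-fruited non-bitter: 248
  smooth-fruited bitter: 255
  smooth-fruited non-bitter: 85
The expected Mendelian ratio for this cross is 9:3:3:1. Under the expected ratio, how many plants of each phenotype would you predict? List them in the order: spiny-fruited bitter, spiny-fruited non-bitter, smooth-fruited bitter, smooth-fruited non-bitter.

Under the 9:3:3:1 hypothesis (Σ ratio = 16, N = 1344):
  spiny-fruited bitter: 1344 × 9/16 = 756
  spiny-fruited non-bitter: 1344 × 3/16 = 252
  smooth-fruited bitter: 1344 × 3/16 = 252
  smooth-fruited non-bitter: 1344 × 1/16 = 84

756, 252, 252, 84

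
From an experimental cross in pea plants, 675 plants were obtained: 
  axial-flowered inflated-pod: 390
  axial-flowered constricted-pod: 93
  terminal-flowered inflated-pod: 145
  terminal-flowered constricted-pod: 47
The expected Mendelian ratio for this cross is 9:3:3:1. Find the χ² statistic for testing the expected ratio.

12.415

Expected counts for N = 675 under a 9:3:3:1 ratio (total parts = 16):
  axial-flowered inflated-pod: 675 × 9/16 = 379.6875
  axial-flowered constricted-pod: 675 × 3/16 = 126.5625
  terminal-flowered inflated-pod: 675 × 3/16 = 126.5625
  terminal-flowered constricted-pod: 675 × 1/16 = 42.1875
χ² = Σ (O − E)² / E
  axial-flowered inflated-pod: (390 − 379.6875)² / 379.6875 = 0.2801
  axial-flowered constricted-pod: (93 − 126.5625)² / 126.5625 = 8.9003
  terminal-flowered inflated-pod: (145 − 126.5625)² / 126.5625 = 2.6860
  terminal-flowered constricted-pod: (47 − 42.1875)² / 42.1875 = 0.5490
χ² = 0.2801 + 8.9003 + 2.6860 + 0.5490 = 12.4154 ≈ 12.415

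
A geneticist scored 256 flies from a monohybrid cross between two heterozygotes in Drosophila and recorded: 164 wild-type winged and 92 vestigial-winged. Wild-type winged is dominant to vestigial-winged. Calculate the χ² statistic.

For a monohybrid cross between heterozygotes with complete dominance, the expected phenotypic ratio is 3:1.
Total ratio parts = 4. Expected numbers out of 256:
  wild-type winged: 256 × 3/4 = 192
  vestigial-winged: 256 × 1/4 = 64
χ² = Σ (O − E)² / E
  wild-type winged: (164 − 192)² / 192 = 4.0833
  vestigial-winged: (92 − 64)² / 64 = 12.2500
χ² = 4.0833 + 12.2500 = 16.3333 ≈ 16.333

16.333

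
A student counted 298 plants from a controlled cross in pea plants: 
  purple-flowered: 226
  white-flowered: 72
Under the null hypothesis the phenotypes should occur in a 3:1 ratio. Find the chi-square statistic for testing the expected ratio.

0.112

Under the 3:1 hypothesis (Σ ratio = 4, N = 298):
  purple-flowered: 298 × 3/4 = 223.5
  white-flowered: 298 × 1/4 = 74.5
χ² = Σ (O − E)² / E
  purple-flowered: (226 − 223.5)² / 223.5 = 0.0280
  white-flowered: (72 − 74.5)² / 74.5 = 0.0839
χ² = 0.0280 + 0.0839 = 0.1119 ≈ 0.112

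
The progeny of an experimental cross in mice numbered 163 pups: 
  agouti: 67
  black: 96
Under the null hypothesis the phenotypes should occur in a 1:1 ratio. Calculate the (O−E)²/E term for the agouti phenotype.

2.580

Under the 1:1 hypothesis (Σ ratio = 2, N = 163):
  agouti: 163 × 1/2 = 81.5
  black: 163 × 1/2 = 81.5
Contribution of agouti: (67 − 81.5)² / 81.5 = 2.5798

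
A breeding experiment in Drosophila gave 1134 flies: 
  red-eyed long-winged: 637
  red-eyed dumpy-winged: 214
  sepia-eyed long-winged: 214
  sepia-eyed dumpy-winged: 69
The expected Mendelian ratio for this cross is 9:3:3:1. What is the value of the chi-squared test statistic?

0.069

Expected counts for N = 1134 under a 9:3:3:1 ratio (total parts = 16):
  red-eyed long-winged: 1134 × 9/16 = 637.875
  red-eyed dumpy-winged: 1134 × 3/16 = 212.625
  sepia-eyed long-winged: 1134 × 3/16 = 212.625
  sepia-eyed dumpy-winged: 1134 × 1/16 = 70.875
χ² = Σ (O − E)² / E
  red-eyed long-winged: (637 − 637.875)² / 637.875 = 0.0012
  red-eyed dumpy-winged: (214 − 212.625)² / 212.625 = 0.0089
  sepia-eyed long-winged: (214 − 212.625)² / 212.625 = 0.0089
  sepia-eyed dumpy-winged: (69 − 70.875)² / 70.875 = 0.0496
χ² = 0.0012 + 0.0089 + 0.0089 + 0.0496 = 0.0686 ≈ 0.069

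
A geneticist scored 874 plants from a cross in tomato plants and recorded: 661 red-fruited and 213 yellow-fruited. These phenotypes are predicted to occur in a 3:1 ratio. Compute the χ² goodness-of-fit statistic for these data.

Expected counts for N = 874 under a 3:1 ratio (total parts = 4):
  red-fruited: 874 × 3/4 = 655.5
  yellow-fruited: 874 × 1/4 = 218.5
χ² = Σ (O − E)² / E
  red-fruited: (661 − 655.5)² / 655.5 = 0.0461
  yellow-fruited: (213 − 218.5)² / 218.5 = 0.1384
χ² = 0.0461 + 0.1384 = 0.1845 ≈ 0.185

0.185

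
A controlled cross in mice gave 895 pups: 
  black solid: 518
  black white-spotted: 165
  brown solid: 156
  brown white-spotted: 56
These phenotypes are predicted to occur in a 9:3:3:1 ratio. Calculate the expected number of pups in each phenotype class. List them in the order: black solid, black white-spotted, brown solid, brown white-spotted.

503.4375, 167.8125, 167.8125, 55.9375

Expected counts for N = 895 under a 9:3:3:1 ratio (total parts = 16):
  black solid: 895 × 9/16 = 503.4375
  black white-spotted: 895 × 3/16 = 167.8125
  brown solid: 895 × 3/16 = 167.8125
  brown white-spotted: 895 × 1/16 = 55.9375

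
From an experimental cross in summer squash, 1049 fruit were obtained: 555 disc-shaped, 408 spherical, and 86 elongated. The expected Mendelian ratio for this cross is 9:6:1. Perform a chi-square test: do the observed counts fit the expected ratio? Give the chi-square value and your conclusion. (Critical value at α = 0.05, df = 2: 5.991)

Under the 9:6:1 hypothesis (Σ ratio = 16, N = 1049):
  disc-shaped: 1049 × 9/16 = 590.0625
  spherical: 1049 × 6/16 = 393.375
  elongated: 1049 × 1/16 = 65.5625
χ² = Σ (O − E)² / E
  disc-shaped: (555 − 590.0625)² / 590.0625 = 2.0835
  spherical: (408 − 393.375)² / 393.375 = 0.5437
  elongated: (86 − 65.5625)² / 65.5625 = 6.3709
χ² = 2.0835 + 0.5437 + 6.3709 = 8.9981 ≈ 8.998
Degrees of freedom = 3 − 1 = 2; critical value at α = 0.05 is 5.991.
Since 8.998 > 5.991, we reject the null hypothesis — the data do not fit the 9:6:1 ratio.

8.998; not consistent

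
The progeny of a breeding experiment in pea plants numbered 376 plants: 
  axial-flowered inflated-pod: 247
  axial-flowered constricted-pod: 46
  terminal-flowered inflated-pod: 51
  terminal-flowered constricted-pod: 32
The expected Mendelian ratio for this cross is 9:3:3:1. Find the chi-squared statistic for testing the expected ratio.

Expected counts for N = 376 under a 9:3:3:1 ratio (total parts = 16):
  axial-flowered inflated-pod: 376 × 9/16 = 211.5
  axial-flowered constricted-pod: 376 × 3/16 = 70.5
  terminal-flowered inflated-pod: 376 × 3/16 = 70.5
  terminal-flowered constricted-pod: 376 × 1/16 = 23.5
χ² = Σ (O − E)² / E
  axial-flowered inflated-pod: (247 − 211.5)² / 211.5 = 5.9586
  axial-flowered constricted-pod: (46 − 70.5)² / 70.5 = 8.5142
  terminal-flowered inflated-pod: (51 − 70.5)² / 70.5 = 5.3936
  terminal-flowered constricted-pod: (32 − 23.5)² / 23.5 = 3.0745
χ² = 5.9586 + 8.5142 + 5.3936 + 3.0745 = 22.9409 ≈ 22.941

22.941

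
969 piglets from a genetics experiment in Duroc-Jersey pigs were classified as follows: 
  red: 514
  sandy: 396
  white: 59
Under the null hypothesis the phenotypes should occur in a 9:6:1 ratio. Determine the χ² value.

Expected counts for N = 969 under a 9:6:1 ratio (total parts = 16):
  red: 969 × 9/16 = 545.0625
  sandy: 969 × 6/16 = 363.375
  white: 969 × 1/16 = 60.5625
χ² = Σ (O − E)² / E
  red: (514 − 545.0625)² / 545.0625 = 1.7702
  sandy: (396 − 363.375)² / 363.375 = 2.9292
  white: (59 − 60.5625)² / 60.5625 = 0.0403
χ² = 1.7702 + 2.9292 + 0.0403 = 4.7397 ≈ 4.740

4.740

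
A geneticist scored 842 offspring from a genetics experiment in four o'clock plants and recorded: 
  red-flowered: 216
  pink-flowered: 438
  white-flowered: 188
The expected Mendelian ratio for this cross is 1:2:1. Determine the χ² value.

3.235

The 1:2:1 ratio has 4 parts, so with N = 842 the expected counts are:
  red-flowered: 842 × 1/4 = 210.5
  pink-flowered: 842 × 2/4 = 421
  white-flowered: 842 × 1/4 = 210.5
χ² = Σ (O − E)² / E
  red-flowered: (216 − 210.5)² / 210.5 = 0.1437
  pink-flowered: (438 − 421)² / 421 = 0.6865
  white-flowered: (188 − 210.5)² / 210.5 = 2.4050
χ² = 0.1437 + 0.6865 + 2.4050 = 3.2352 ≈ 3.235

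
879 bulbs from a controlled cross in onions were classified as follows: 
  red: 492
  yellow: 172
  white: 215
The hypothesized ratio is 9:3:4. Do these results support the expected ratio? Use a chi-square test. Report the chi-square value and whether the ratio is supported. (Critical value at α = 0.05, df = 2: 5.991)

Total ratio parts = 16. Expected numbers out of 879:
  red: 879 × 9/16 = 494.4375
  yellow: 879 × 3/16 = 164.8125
  white: 879 × 4/16 = 219.75
χ² = Σ (O − E)² / E
  red: (492 − 494.4375)² / 494.4375 = 0.0120
  yellow: (172 − 164.8125)² / 164.8125 = 0.3134
  white: (215 − 219.75)² / 219.75 = 0.1027
χ² = 0.0120 + 0.3134 + 0.1027 = 0.4281 ≈ 0.428
Degrees of freedom = 3 − 1 = 2; critical value at α = 0.05 is 5.991.
Since 0.428 < 5.991, we fail to reject the null hypothesis — the data are consistent with the 9:3:4 ratio.

0.428; consistent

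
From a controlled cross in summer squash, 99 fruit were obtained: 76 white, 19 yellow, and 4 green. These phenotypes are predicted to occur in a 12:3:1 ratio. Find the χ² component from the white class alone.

0.041

Total ratio parts = 16. Expected numbers out of 99:
  white: 99 × 12/16 = 74.25
  yellow: 99 × 3/16 = 18.5625
  green: 99 × 1/16 = 6.1875
Contribution of white: (76 − 74.25)² / 74.25 = 0.0412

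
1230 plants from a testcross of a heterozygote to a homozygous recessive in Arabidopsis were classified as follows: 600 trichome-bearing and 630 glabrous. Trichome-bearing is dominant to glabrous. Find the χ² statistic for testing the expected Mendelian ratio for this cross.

0.732

A testcross of a heterozygote (Aa × aa) gives a 1:1 phenotypic ratio.
Expected counts for N = 1230 under a 1:1 ratio (total parts = 2):
  trichome-bearing: 1230 × 1/2 = 615
  glabrous: 1230 × 1/2 = 615
χ² = Σ (O − E)² / E
  trichome-bearing: (600 − 615)² / 615 = 0.3659
  glabrous: (630 − 615)² / 615 = 0.3659
χ² = 0.3659 + 0.3659 = 0.7318 ≈ 0.732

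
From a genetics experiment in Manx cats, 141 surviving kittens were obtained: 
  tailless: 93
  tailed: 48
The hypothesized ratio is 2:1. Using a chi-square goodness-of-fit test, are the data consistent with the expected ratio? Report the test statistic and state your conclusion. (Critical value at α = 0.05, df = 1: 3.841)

0.032; consistent

Total ratio parts = 3. Expected numbers out of 141:
  tailless: 141 × 2/3 = 94
  tailed: 141 × 1/3 = 47
χ² = Σ (O − E)² / E
  tailless: (93 − 94)² / 94 = 0.0106
  tailed: (48 − 47)² / 47 = 0.0213
χ² = 0.0106 + 0.0213 = 0.0319 ≈ 0.032
Degrees of freedom = 2 − 1 = 1; critical value at α = 0.05 is 3.841.
Since 0.032 < 3.841, we fail to reject the null hypothesis — the data are consistent with the 2:1 ratio.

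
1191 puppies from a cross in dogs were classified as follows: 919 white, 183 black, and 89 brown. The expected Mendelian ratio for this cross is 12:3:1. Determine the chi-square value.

Under the 12:3:1 hypothesis (Σ ratio = 16, N = 1191):
  white: 1191 × 12/16 = 893.25
  black: 1191 × 3/16 = 223.3125
  brown: 1191 × 1/16 = 74.4375
χ² = Σ (O − E)² / E
  white: (919 − 893.25)² / 893.25 = 0.7423
  black: (183 − 223.3125)² / 223.3125 = 7.2772
  brown: (89 − 74.4375)² / 74.4375 = 2.8489
χ² = 0.7423 + 7.2772 + 2.8489 = 10.8684 ≈ 10.868

10.868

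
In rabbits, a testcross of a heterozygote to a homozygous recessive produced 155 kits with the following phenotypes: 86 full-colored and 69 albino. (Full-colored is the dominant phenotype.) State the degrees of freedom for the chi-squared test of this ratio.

A testcross of a heterozygote (Aa × aa) gives a 1:1 phenotypic ratio.
A goodness-of-fit test with 2 phenotype classes has df = 2 − 1 = 1.

1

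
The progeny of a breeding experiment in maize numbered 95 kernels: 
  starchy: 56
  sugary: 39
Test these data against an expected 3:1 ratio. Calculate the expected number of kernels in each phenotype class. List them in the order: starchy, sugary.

71.25, 23.75

The 3:1 ratio has 4 parts, so with N = 95 the expected counts are:
  starchy: 95 × 3/4 = 71.25
  sugary: 95 × 1/4 = 23.75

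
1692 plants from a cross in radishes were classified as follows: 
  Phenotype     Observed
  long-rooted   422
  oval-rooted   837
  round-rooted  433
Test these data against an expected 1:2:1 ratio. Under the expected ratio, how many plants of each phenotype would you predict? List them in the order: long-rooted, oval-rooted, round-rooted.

Expected counts for N = 1692 under a 1:2:1 ratio (total parts = 4):
  long-rooted: 1692 × 1/4 = 423
  oval-rooted: 1692 × 2/4 = 846
  round-rooted: 1692 × 1/4 = 423

423, 846, 423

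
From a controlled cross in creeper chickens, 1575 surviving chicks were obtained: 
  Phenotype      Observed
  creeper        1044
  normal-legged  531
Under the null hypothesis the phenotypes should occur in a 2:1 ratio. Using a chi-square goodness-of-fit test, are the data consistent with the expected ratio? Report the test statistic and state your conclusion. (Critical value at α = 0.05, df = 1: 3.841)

Under the 2:1 hypothesis (Σ ratio = 3, N = 1575):
  creeper: 1575 × 2/3 = 1050
  normal-legged: 1575 × 1/3 = 525
χ² = Σ (O − E)² / E
  creeper: (1044 − 1050)² / 1050 = 0.0343
  normal-legged: (531 − 525)² / 525 = 0.0686
χ² = 0.0343 + 0.0686 = 0.1029 ≈ 0.103
Degrees of freedom = 2 − 1 = 1; critical value at α = 0.05 is 3.841.
Since 0.103 < 3.841, we fail to reject the null hypothesis — the data are consistent with the 2:1 ratio.

0.103; consistent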